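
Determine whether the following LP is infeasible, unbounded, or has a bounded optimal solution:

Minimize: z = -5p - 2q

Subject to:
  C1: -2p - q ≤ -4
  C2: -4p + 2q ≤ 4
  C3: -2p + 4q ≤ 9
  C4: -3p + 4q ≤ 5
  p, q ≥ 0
Feasible point: (2, 0) satisfies every constraint, so the LP is feasible.
Direction d = (1, 0): for each constraint row a, a·d ≤ 0 —
  (-2)(1) + (-1)(0) = -2 ≤ 0
  (-4)(1) + (2)(0) = -4 ≤ 0
  (-2)(1) + (4)(0) = -2 ≤ 0
  (-3)(1) + (4)(0) = -3 ≤ 0
and d ≥ 0, so (2, 0) + t·d stays feasible for every t ≥ 0. Along this ray z = -5p - 2q changes by -5 per unit t, so z → −∞.

The LP is unbounded; z can be made arbitrarily small.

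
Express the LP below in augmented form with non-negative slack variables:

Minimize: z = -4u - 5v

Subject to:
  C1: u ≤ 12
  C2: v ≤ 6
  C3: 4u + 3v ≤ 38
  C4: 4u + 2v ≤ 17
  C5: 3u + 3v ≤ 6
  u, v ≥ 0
min z = -4u - 5v

s.t.
  u + s1 = 12
  v + s2 = 6
  4u + 3v + s3 = 38
  4u + 2v + s4 = 17
  3u + 3v + s5 = 6
  u, v, s1, s2, s3, s4, s5 ≥ 0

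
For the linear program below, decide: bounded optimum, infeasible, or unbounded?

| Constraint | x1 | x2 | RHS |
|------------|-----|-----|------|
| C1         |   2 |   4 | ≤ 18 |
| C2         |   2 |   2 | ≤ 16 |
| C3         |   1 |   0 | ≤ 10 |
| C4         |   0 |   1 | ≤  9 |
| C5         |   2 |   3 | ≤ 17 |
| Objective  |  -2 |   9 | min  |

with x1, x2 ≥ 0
The point (8, 0) satisfies every constraint, so the LP is feasible; the constraints give x1 ≤ 10 and x2 ≤ 9, which with x1, x2 ≥ 0 keep the feasible region inside a bounded box. A feasible, bounded LP attains a finite optimum at a vertex.

Evaluating z = -2x1 + 9x2 at each vertex:
  (0, 0): z = 0
  (8, 0): z = -16
  (7, 1): z = -5
  (0, 4.5): z = 40.5

Bounded optimum: z* = -16 at (8, 0).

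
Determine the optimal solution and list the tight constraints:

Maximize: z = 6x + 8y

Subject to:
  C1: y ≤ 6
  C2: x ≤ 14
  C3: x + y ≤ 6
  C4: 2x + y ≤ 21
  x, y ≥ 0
Optimal: x = 0, y = 6
Slack at optimum:
  C1: slack = 0 (binding)
  C2: slack = 14
  C3: slack = 0 (binding)
  C4: slack = 15
  x ≥ 0: x = 0 (binding)
  y ≥ 0: y = 6
Binding constraints: C1, C3, x ≥ 0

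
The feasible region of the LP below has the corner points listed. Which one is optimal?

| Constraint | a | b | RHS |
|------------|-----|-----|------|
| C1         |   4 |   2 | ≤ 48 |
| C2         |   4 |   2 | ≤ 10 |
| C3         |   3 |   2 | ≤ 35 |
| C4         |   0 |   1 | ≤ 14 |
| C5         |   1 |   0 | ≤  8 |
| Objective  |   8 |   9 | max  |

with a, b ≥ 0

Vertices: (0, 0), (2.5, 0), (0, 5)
Evaluating z = 8a + 9b at each vertex:
  (0, 0): z = 0
  (2.5, 0): z = 20
  (0, 5): z = 45

The largest value is z = 45, attained at (0, 5).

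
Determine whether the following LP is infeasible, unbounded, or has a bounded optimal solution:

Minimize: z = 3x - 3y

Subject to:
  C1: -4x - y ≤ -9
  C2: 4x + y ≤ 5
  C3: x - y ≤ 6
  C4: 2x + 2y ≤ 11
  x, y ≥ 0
C2 requires 4x + y ≤ 5, while C1 (-4x - y ≤ -9) is equivalent to 4x + y ≥ 9. Together they would need 9 ≤ 4x + y ≤ 5, which is impossible since 9 > 5. No point satisfies all constraints.

Infeasible: no point satisfies all constraints simultaneously.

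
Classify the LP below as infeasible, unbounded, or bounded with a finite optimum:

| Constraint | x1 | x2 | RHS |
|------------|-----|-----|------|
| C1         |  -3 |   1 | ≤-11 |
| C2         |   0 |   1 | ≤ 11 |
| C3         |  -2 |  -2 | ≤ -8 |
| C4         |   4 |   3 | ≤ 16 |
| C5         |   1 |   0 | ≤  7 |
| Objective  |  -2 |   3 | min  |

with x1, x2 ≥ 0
The point (4, 0) satisfies every constraint, so the LP is feasible; the constraints give x1 ≤ 7 and x2 ≤ 11, which with x1, x2 ≥ 0 keep the feasible region inside a bounded box. A feasible, bounded LP attains a finite optimum at a vertex.

Evaluating z = -2x1 + 3x2 at each vertex:
  (4, 0): z = -8
  (3.769, 0.3077): z = -6.615
  (3.75, 0.25): z = -6.75

Feasible with finite optimum z* = -8 at (4, 0).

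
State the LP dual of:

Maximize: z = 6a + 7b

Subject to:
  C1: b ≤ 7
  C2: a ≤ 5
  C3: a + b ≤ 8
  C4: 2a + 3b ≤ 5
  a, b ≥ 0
Minimize: z = 7y1 + 5y2 + 8y3 + 5y4

Subject to:
  C1: -y2 - y3 - 2y4 ≤ -6
  C2: -y1 - y3 - 3y4 ≤ -7
  y1, y2, y3, y4 ≥ 0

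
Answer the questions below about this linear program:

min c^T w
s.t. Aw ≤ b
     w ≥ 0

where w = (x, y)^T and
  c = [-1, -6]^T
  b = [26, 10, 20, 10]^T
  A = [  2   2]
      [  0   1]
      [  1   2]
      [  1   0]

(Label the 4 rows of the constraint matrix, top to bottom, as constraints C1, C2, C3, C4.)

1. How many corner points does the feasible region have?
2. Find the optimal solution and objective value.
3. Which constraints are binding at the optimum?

1. 5
2. x = 0, y = 10, z = -60
3. C2, C3, x ≥ 0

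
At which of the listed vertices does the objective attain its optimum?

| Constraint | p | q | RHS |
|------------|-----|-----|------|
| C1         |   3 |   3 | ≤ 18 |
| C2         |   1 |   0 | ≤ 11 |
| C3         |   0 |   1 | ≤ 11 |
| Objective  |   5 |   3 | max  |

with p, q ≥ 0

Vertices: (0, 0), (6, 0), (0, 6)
Evaluating z = 5p + 3q at each vertex:
  (0, 0): z = 0
  (6, 0): z = 30
  (0, 6): z = 18

The largest value is z = 30, attained at (6, 0).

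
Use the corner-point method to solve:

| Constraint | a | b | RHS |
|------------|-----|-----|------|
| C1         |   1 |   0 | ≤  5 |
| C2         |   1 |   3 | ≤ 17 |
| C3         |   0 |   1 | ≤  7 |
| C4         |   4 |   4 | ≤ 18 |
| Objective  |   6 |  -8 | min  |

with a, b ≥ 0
Each vertex is the intersection of two constraint boundaries that also satisfies all remaining constraints:
  a = 0 and b = 0 → (0, 0)
  4a + 4b = 18 and b = 0 → (4.5, 0)
  4a + 4b = 18 and a = 0 → (0, 4.5)

Evaluating z = 6a - 8b at each vertex:
  (0, 0): z = 0
  (4.5, 0): z = 27
  (0, 4.5): z = -36

The minimum is at (0, 4.5) with z = -36.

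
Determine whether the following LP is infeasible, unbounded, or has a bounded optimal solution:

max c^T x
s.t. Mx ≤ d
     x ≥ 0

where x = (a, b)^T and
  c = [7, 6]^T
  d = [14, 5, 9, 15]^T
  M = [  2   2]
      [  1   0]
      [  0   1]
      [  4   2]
The point (0.5, 6.5) satisfies every constraint, so the LP is feasible; the constraints give a ≤ 5 and b ≤ 9, which with a, b ≥ 0 keep the feasible region inside a bounded box. A feasible, bounded LP attains a finite optimum at a vertex.

Evaluating z = 7a + 6b at each vertex:
  (0, 0): z = 0
  (3.75, 0): z = 26.25
  (0.5, 6.5): z = 42.5
  (0, 7): z = 42

Feasible with finite optimum z* = 42.5 at (0.5, 6.5).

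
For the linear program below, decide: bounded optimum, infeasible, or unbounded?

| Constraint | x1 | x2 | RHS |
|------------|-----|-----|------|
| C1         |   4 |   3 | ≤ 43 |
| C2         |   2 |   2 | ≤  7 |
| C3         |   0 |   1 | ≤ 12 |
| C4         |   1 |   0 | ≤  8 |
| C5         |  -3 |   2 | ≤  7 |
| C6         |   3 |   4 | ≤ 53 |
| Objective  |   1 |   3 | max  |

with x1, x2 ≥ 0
The point (0, 3.5) satisfies every constraint, so the LP is feasible; the constraints give x1 ≤ 8 and x2 ≤ 12, which with x1, x2 ≥ 0 keep the feasible region inside a bounded box. A feasible, bounded LP attains a finite optimum at a vertex.

Bounded optimum: z* = 10.5 at (0, 3.5).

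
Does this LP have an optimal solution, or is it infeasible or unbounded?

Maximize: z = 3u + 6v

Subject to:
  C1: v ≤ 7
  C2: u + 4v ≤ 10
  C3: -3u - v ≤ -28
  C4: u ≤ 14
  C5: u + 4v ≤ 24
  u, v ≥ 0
The point (10, 0) satisfies every constraint, so the LP is feasible; the constraints give u ≤ 14 and v ≤ 7, which with u, v ≥ 0 keep the feasible region inside a bounded box. A feasible, bounded LP attains a finite optimum at a vertex.

Evaluating z = 3u + 6v at each vertex:
  (9.333, 0): z = 28
  (10, 0): z = 30
  (9.273, 0.1818): z = 28.91

The LP has an optimal solution: (10, 0) with z = 30.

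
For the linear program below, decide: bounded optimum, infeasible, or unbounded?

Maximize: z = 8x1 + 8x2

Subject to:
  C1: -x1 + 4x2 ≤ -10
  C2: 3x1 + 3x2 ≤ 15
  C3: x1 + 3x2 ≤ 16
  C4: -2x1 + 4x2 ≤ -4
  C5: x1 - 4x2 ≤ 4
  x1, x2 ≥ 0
C5 requires x1 - 4x2 ≤ 4, while C1 (-x1 + 4x2 ≤ -10) is equivalent to x1 - 4x2 ≥ 10. Together they would need 10 ≤ x1 - 4x2 ≤ 4, which is impossible since 10 > 4. No point satisfies all constraints.

Infeasible — the constraint set is empty.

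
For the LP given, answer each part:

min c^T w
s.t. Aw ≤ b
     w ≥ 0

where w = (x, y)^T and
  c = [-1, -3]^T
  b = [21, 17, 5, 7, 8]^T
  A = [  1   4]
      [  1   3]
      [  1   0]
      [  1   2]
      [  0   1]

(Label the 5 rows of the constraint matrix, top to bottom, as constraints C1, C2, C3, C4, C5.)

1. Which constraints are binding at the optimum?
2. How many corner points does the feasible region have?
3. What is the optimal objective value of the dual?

1. C4, x ≥ 0
2. 4
3. -10.5 (by strong duality, equal to the primal optimum)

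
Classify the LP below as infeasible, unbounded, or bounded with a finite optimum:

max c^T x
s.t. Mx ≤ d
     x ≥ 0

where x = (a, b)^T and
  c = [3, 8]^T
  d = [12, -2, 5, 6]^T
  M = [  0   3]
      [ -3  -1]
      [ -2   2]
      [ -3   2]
Feasible point: (1, 0) satisfies every constraint, so the LP is feasible.
Direction d = (1, 0): for each constraint row a, a·d ≤ 0 —
  (0)(1) + (3)(0) = 0 ≤ 0
  (-3)(1) + (-1)(0) = -3 ≤ 0
  (-2)(1) + (2)(0) = -2 ≤ 0
  (-3)(1) + (2)(0) = -3 ≤ 0
and d ≥ 0, so (1, 0) + t·d stays feasible for every t ≥ 0. Along this ray z = 3a + 8b changes by 3 per unit t, so z → +∞.

Unbounded — the objective can increase without bound over the feasible region.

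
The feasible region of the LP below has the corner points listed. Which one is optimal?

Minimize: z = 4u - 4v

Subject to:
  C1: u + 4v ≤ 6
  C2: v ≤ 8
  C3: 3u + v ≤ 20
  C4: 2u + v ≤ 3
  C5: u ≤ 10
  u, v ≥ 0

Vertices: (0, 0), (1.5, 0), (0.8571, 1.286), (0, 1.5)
Evaluating z = 4u - 4v at each vertex:
  (0, 0): z = 0
  (1.5, 0): z = 6
  (0.8571, 1.286): z = -1.714
  (0, 1.5): z = -6

The smallest value is z = -6, attained at (0, 1.5).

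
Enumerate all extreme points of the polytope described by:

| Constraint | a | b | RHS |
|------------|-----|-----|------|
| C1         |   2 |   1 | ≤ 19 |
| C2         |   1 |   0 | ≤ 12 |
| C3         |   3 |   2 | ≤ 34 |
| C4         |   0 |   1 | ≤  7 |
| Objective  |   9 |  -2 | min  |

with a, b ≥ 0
Each vertex is the intersection of two constraint boundaries that also satisfies all remaining constraints:
  a = 0 and b = 0 → (0, 0)
  2a + b = 19 and b = 0 → (9.5, 0)
  2a + b = 19 and b = 7 → (6, 7)
  b = 7 and a = 0 → (0, 7)

Vertices: (0, 0), (9.5, 0), (6, 7), (0, 7)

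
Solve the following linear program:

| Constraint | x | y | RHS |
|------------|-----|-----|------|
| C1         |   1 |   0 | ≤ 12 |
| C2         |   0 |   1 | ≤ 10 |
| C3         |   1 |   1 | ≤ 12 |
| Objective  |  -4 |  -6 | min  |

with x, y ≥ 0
Each vertex is the intersection of two constraint boundaries that also satisfies all remaining constraints:
  x = 0 and y = 0 → (0, 0)
  x = 12 and x + y = 12 → (12, 0)
  y = 10 and x + y = 12 → (2, 10)
  y = 10 and x = 0 → (0, 10)

Evaluating z = -4x - 6y at each vertex:
  (0, 0): z = 0
  (12, 0): z = -48
  (2, 10): z = -68
  (0, 10): z = -60

The minimum is at (2, 10) with z = -68.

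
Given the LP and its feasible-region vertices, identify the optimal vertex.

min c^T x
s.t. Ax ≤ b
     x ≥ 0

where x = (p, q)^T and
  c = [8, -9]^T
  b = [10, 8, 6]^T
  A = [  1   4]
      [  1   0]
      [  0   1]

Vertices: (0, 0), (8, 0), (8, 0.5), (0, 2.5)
Evaluating z = 8p - 9q at each vertex:
  (0, 0): z = 0
  (8, 0): z = 64
  (8, 0.5): z = 59.5
  (0, 2.5): z = -22.5

The smallest value is z = -22.5, attained at (0, 2.5).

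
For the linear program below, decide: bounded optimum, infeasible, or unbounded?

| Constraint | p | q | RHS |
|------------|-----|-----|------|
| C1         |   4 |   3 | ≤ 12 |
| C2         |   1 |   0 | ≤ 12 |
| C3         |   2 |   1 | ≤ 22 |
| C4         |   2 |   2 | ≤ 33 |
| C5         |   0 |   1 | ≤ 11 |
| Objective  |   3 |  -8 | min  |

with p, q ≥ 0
The point (0, 4) satisfies every constraint, so the LP is feasible; the constraints give p ≤ 12 and q ≤ 11, which with p, q ≥ 0 keep the feasible region inside a bounded box. A feasible, bounded LP attains a finite optimum at a vertex.

Evaluating z = 3p - 8q at each vertex:
  (0, 0): z = 0
  (3, 0): z = 9
  (0, 4): z = -32

Feasible with finite optimum z* = -32 at (0, 4).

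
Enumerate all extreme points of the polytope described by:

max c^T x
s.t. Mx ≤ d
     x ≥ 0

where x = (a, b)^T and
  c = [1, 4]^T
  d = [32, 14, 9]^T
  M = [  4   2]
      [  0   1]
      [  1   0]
Each vertex is the intersection of two constraint boundaries that also satisfies all remaining constraints:
  a = 0 and b = 0 → (0, 0)
  4a + 2b = 32 and b = 0 → (8, 0)
  4a + 2b = 32 and b = 14 → (1, 14)
  b = 14 and a = 0 → (0, 14)

Vertices: (0, 0), (8, 0), (1, 14), (0, 14)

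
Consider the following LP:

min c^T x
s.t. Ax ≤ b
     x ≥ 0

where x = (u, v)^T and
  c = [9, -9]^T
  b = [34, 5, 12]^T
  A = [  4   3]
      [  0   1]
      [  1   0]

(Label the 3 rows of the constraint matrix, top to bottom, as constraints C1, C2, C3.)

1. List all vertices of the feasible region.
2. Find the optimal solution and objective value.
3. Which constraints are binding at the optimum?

1. (0, 0), (8.5, 0), (4.75, 5), (0, 5)
2. u = 0, v = 5, z = -45
3. C2, u ≥ 0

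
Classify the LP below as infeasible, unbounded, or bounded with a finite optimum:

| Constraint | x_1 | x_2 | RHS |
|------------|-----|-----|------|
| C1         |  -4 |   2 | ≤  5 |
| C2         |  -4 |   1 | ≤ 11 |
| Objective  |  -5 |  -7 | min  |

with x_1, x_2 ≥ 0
Feasible point: (0, 0) satisfies every constraint, so the LP is feasible.
Direction d = (1, 0): for each constraint row a, a·d ≤ 0 —
  (-4)(1) + (2)(0) = -4 ≤ 0
  (-4)(1) + (1)(0) = -4 ≤ 0
and d ≥ 0, so (0, 0) + t·d stays feasible for every t ≥ 0. Along this ray z = -5x_1 - 7x_2 changes by -5 per unit t, so z → −∞.

Unbounded — the objective can decrease without bound over the feasible region.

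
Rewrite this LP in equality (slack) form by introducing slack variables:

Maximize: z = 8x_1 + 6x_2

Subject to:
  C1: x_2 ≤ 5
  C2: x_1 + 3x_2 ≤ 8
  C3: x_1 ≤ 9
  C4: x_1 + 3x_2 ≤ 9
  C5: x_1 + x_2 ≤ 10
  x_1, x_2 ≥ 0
max z = 8x_1 + 6x_2

s.t.
  x_2 + s1 = 5
  x_1 + 3x_2 + s2 = 8
  x_1 + s3 = 9
  x_1 + 3x_2 + s4 = 9
  x_1 + x_2 + s5 = 10
  x_1, x_2, s1, s2, s3, s4, s5 ≥ 0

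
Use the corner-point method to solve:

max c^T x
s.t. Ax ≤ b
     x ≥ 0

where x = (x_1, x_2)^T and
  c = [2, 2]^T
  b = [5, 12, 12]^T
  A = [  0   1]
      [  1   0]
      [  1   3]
Each vertex is the intersection of two constraint boundaries that also satisfies all remaining constraints:
  x_1 = 0 and x_2 = 0 → (0, 0)
  x_1 = 12 and x_1 + 3x_2 = 12 → (12, 0)
  x_1 + 3x_2 = 12 and x_1 = 0 → (0, 4)

Evaluating z = 2x_1 + 2x_2 at each vertex:
  (0, 0): z = 0
  (12, 0): z = 24
  (0, 4): z = 8

The maximum is at (12, 0) with z = 24.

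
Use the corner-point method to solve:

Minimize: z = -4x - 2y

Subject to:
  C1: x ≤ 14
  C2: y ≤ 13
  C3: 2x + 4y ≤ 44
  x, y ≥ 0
x = 14, y = 4, z = -64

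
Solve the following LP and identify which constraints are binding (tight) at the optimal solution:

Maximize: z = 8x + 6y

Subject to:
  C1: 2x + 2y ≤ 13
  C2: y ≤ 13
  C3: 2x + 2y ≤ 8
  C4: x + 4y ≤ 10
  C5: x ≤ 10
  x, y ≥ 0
Optimal: x = 4, y = 0
Slack at optimum:
  C1: slack = 5
  C2: slack = 13
  C3: slack = 0 (binding)
  C4: slack = 6
  C5: slack = 6
  x ≥ 0: x = 4
  y ≥ 0: y = 0 (binding)
Binding constraints: C3, y ≥ 0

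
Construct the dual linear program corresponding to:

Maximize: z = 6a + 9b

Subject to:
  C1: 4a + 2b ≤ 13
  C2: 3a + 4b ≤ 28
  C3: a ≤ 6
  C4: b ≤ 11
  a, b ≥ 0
Minimize: z = 13y1 + 28y2 + 6y3 + 11y4

Subject to:
  C1: -4y1 - 3y2 - y3 ≤ -6
  C2: -2y1 - 4y2 - y4 ≤ -9
  y1, y2, y3, y4 ≥ 0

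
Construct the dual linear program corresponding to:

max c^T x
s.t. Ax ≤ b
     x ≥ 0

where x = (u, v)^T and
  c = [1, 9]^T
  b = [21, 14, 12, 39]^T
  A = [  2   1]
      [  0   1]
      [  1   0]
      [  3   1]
Minimize: z = 21y1 + 14y2 + 12y3 + 39y4

Subject to:
  C1: -2y1 - y3 - 3y4 ≤ -1
  C2: -y1 - y2 - y4 ≤ -9
  y1, y2, y3, y4 ≥ 0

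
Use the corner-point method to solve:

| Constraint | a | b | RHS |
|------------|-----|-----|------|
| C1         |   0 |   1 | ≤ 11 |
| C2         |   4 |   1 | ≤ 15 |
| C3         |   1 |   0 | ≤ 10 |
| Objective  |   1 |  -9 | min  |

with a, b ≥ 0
Each vertex is the intersection of two constraint boundaries that also satisfies all remaining constraints:
  a = 0 and b = 0 → (0, 0)
  4a + b = 15 and b = 0 → (3.75, 0)
  b = 11 and 4a + b = 15 → (1, 11)
  b = 11 and a = 0 → (0, 11)

Evaluating z = a - 9b at each vertex:
  (0, 0): z = 0
  (3.75, 0): z = 3.75
  (1, 11): z = -98
  (0, 11): z = -99

The minimum is at (0, 11) with z = -99.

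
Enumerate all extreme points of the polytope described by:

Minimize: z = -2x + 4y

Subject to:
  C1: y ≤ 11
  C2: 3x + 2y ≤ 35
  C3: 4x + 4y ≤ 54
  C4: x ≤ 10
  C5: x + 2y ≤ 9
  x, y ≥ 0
Each vertex is the intersection of two constraint boundaries that also satisfies all remaining constraints:
  x = 0 and y = 0 → (0, 0)
  x + 2y = 9 and y = 0 → (9, 0)
  x + 2y = 9 and x = 0 → (0, 4.5)

Vertices: (0, 0), (9, 0), (0, 4.5)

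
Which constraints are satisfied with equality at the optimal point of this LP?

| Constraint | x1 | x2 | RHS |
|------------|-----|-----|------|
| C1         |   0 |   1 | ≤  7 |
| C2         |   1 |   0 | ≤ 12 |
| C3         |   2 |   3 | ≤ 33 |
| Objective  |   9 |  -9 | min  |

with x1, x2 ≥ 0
Optimal: x1 = 0, x2 = 7
Binding: C1, x1 ≥ 0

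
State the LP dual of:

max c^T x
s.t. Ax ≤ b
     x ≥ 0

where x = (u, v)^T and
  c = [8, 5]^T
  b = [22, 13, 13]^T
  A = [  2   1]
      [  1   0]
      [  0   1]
Minimize: z = 22y1 + 13y2 + 13y3

Subject to:
  C1: -2y1 - y2 ≤ -8
  C2: -y1 - y3 ≤ -5
  y1, y2, y3 ≥ 0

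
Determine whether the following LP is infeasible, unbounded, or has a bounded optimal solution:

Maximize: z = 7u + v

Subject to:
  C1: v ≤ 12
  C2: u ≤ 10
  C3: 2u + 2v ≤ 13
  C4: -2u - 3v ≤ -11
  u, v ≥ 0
The point (6.5, 0) satisfies every constraint, so the LP is feasible; the constraints give u ≤ 10 and v ≤ 12, which with u, v ≥ 0 keep the feasible region inside a bounded box. A feasible, bounded LP attains a finite optimum at a vertex.

The LP has an optimal solution: (6.5, 0) with z = 45.5.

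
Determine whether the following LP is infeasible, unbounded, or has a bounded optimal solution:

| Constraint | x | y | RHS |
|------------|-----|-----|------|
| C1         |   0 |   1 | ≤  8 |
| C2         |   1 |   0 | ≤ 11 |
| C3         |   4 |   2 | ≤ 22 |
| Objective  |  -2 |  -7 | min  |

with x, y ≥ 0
The point (1.5, 8) satisfies every constraint, so the LP is feasible; the constraints give x ≤ 11 and y ≤ 8, which with x, y ≥ 0 keep the feasible region inside a bounded box. A feasible, bounded LP attains a finite optimum at a vertex.

Evaluating z = -2x - 7y at each vertex:
  (0, 0): z = 0
  (5.5, 0): z = -11
  (1.5, 8): z = -59
  (0, 8): z = -56

Bounded optimum: z* = -59 at (1.5, 8).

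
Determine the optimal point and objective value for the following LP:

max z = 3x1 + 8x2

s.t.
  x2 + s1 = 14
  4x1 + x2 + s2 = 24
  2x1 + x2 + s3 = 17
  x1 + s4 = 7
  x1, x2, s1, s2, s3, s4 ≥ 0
x1 = 1.5, x2 = 14, z = 116.5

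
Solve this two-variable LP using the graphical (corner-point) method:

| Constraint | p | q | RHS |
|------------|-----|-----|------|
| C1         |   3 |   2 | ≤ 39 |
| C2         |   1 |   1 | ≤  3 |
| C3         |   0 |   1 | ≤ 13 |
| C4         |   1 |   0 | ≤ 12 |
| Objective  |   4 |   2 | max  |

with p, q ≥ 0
p = 3, q = 0, z = 12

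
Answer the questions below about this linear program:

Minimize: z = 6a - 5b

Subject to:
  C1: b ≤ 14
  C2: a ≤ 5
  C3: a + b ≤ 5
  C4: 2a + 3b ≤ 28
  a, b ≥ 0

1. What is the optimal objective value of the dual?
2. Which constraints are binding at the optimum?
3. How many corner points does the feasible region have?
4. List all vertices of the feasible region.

1. -25 (by strong duality, equal to the primal optimum)
2. C3, a ≥ 0
3. 3
4. (0, 0), (5, 0), (0, 5)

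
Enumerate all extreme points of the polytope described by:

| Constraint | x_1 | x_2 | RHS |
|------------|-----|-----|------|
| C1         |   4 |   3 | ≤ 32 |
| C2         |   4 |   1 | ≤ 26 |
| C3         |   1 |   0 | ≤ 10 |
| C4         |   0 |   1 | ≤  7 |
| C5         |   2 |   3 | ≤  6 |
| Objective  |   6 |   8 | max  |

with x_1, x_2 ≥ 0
Each vertex is the intersection of two constraint boundaries that also satisfies all remaining constraints:
  x_1 = 0 and x_2 = 0 → (0, 0)
  2x_1 + 3x_2 = 6 and x_2 = 0 → (3, 0)
  2x_1 + 3x_2 = 6 and x_1 = 0 → (0, 2)

Vertices: (0, 0), (3, 0), (0, 2)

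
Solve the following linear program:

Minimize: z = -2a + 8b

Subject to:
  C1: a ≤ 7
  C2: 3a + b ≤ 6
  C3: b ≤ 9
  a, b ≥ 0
Each vertex is the intersection of two constraint boundaries that also satisfies all remaining constraints:
  a = 0 and b = 0 → (0, 0)
  3a + b = 6 and b = 0 → (2, 0)
  3a + b = 6 and a = 0 → (0, 6)

Evaluating z = -2a + 8b at each vertex:
  (0, 0): z = 0
  (2, 0): z = -4
  (0, 6): z = 48

The minimum is at (2, 0) with z = -4.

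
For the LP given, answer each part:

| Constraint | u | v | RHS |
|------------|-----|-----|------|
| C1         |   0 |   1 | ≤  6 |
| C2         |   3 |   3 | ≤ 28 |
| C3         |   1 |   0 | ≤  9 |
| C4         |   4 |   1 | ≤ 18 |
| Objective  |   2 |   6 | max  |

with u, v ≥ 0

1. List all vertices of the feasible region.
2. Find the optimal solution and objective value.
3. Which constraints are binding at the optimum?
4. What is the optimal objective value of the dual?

1. (0, 0), (4.5, 0), (3, 6), (0, 6)
2. u = 3, v = 6, z = 42
3. C1, C4
4. 42 (by strong duality, equal to the primal optimum)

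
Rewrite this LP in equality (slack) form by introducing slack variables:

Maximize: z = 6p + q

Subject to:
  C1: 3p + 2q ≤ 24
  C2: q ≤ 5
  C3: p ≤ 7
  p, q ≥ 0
max z = 6p + q

s.t.
  3p + 2q + s1 = 24
  q + s2 = 5
  p + s3 = 7
  p, q, s1, s2, s3 ≥ 0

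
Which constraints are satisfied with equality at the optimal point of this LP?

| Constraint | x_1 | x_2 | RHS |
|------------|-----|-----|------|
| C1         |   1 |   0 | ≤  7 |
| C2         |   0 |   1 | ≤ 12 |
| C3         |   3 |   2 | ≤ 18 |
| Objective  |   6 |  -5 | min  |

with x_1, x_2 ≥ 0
Optimal: x_1 = 0, x_2 = 9
Binding: C3, x_1 ≥ 0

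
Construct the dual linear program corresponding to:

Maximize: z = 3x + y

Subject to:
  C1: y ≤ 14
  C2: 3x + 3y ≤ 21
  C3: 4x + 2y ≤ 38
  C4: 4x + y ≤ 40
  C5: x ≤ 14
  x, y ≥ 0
Minimize: z = 14y1 + 21y2 + 38y3 + 40y4 + 14y5

Subject to:
  C1: -3y2 - 4y3 - 4y4 - y5 ≤ -3
  C2: -y1 - 3y2 - 2y3 - y4 ≤ -1
  y1, y2, y3, y4, y5 ≥ 0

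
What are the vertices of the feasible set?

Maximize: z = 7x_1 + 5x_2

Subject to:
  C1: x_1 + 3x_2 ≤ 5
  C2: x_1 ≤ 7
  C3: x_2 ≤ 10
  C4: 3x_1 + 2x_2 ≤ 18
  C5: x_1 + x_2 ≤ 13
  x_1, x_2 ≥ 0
Each vertex is the intersection of two constraint boundaries that also satisfies all remaining constraints:
  x_1 = 0 and x_2 = 0 → (0, 0)
  x_1 + 3x_2 = 5 and x_2 = 0 → (5, 0)
  x_1 + 3x_2 = 5 and x_1 = 0 → (0, 1.667)

Vertices: (0, 0), (5, 0), (0, 1.667)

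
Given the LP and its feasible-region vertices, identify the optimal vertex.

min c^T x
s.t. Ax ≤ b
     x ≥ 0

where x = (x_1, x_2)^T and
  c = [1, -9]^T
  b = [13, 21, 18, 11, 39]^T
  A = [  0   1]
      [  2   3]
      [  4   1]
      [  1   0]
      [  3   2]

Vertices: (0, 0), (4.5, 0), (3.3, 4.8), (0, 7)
(0, 7) with z = -63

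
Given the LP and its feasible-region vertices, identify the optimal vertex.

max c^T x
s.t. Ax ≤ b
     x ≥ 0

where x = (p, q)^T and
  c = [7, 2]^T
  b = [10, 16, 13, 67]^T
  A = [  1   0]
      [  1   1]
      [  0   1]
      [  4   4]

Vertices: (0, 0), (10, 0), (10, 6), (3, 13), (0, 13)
Evaluating z = 7p + 2q at each vertex:
  (0, 0): z = 0
  (10, 0): z = 70
  (10, 6): z = 82
  (3, 13): z = 47
  (0, 13): z = 26

The largest value is z = 82, attained at (10, 6).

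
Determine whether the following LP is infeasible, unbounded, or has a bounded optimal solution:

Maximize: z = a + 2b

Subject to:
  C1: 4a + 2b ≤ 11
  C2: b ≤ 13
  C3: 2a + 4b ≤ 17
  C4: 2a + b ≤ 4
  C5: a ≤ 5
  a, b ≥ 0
The point (0, 4) satisfies every constraint, so the LP is feasible; the constraints give a ≤ 5 and b ≤ 13, which with a, b ≥ 0 keep the feasible region inside a bounded box. A feasible, bounded LP attains a finite optimum at a vertex.

The LP has an optimal solution: (0, 4) with z = 8.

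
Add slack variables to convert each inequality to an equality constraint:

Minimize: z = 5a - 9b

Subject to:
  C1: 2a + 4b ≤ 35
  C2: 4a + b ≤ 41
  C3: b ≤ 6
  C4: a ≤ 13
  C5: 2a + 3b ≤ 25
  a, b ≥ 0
min z = 5a - 9b

s.t.
  2a + 4b + s1 = 35
  4a + b + s2 = 41
  b + s3 = 6
  a + s4 = 13
  2a + 3b + s5 = 25
  a, b, s1, s2, s3, s4, s5 ≥ 0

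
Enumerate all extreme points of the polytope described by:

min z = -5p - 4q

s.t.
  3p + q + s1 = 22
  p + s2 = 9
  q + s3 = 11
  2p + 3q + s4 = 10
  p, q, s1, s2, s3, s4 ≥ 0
Each vertex is the intersection of two constraint boundaries that also satisfies all remaining constraints:
  p = 0 and q = 0 → (0, 0)
  2p + 3q = 10 and q = 0 → (5, 0)
  2p + 3q = 10 and p = 0 → (0, 3.333)

Vertices: (0, 0), (5, 0), (0, 3.333)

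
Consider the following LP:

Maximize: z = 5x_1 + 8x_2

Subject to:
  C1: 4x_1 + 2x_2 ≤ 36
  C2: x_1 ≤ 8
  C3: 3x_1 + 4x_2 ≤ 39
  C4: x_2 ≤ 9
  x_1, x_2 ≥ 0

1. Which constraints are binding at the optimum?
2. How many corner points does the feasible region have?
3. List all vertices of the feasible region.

1. C3, C4
2. 6
3. (0, 0), (8, 0), (8, 2), (6.6, 4.8), (1, 9), (0, 9)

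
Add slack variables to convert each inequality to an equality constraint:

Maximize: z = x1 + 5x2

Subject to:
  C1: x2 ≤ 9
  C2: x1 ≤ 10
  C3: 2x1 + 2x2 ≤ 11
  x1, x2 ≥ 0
max z = x1 + 5x2

s.t.
  x2 + s1 = 9
  x1 + s2 = 10
  2x1 + 2x2 + s3 = 11
  x1, x2, s1, s2, s3 ≥ 0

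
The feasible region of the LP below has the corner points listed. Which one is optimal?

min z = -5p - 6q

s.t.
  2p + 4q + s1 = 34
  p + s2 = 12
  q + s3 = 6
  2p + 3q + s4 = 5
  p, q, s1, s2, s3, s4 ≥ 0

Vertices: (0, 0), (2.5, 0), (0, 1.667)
Evaluating z = -5p - 6q at each vertex:
  (0, 0): z = 0
  (2.5, 0): z = -12.5
  (0, 1.667): z = -10

The smallest value is z = -12.5, attained at (2.5, 0).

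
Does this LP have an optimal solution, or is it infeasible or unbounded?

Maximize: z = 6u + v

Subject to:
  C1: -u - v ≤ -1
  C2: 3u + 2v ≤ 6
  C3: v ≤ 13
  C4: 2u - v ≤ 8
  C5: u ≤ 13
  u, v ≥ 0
The point (2, 0) satisfies every constraint, so the LP is feasible; the constraints give u ≤ 13 and v ≤ 13, which with u, v ≥ 0 keep the feasible region inside a bounded box. A feasible, bounded LP attains a finite optimum at a vertex.

Evaluating z = 6u + v at each vertex:
  (1, 0): z = 6
  (2, 0): z = 12
  (0, 3): z = 3
  (0, 1): z = 1

The LP has an optimal solution: (2, 0) with z = 12.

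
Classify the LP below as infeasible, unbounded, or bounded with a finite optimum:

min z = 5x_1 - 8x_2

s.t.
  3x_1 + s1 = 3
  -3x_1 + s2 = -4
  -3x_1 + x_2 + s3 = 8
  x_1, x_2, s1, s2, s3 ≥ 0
The row 3x_1 + s1 = 3 with s1 ≥ 0 requires 3x_1 ≤ 3, while the row -3x_1 + s2 = -4 with s2 ≥ 0 is equivalent to 3x_1 ≥ 4. Together they would need 4 ≤ 3x_1 ≤ 3, which is impossible since 4 > 3. No point satisfies all constraints.

Infeasible — the constraint set is empty.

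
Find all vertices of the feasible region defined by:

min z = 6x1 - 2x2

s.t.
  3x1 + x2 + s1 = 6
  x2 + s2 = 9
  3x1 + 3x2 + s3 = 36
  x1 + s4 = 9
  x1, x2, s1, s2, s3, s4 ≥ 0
Each vertex is the intersection of two constraint boundaries that also satisfies all remaining constraints:
  x1 = 0 and x2 = 0 → (0, 0)
  3x1 + x2 = 6 and x2 = 0 → (2, 0)
  3x1 + x2 = 6 and x1 = 0 → (0, 6)

Vertices: (0, 0), (2, 0), (0, 6)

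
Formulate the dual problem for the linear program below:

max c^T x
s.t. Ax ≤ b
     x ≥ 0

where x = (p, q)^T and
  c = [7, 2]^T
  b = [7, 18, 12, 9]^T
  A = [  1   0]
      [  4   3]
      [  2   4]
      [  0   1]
Minimize: z = 7y1 + 18y2 + 12y3 + 9y4

Subject to:
  C1: -y1 - 4y2 - 2y3 ≤ -7
  C2: -3y2 - 4y3 - y4 ≤ -2
  y1, y2, y3, y4 ≥ 0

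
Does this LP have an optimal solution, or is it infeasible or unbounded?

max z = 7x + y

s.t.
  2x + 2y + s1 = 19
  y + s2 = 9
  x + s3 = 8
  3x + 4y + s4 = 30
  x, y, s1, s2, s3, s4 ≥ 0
The point (8, 1.5) satisfies every constraint, so the LP is feasible; the constraints give x ≤ 8 and y ≤ 9, which with x, y ≥ 0 keep the feasible region inside a bounded box. A feasible, bounded LP attains a finite optimum at a vertex.

Feasible with finite optimum z* = 57.5 at (8, 1.5).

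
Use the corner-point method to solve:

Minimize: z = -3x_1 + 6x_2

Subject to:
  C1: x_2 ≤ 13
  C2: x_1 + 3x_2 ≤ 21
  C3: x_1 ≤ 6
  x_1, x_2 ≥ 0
x_1 = 6, x_2 = 0, z = -18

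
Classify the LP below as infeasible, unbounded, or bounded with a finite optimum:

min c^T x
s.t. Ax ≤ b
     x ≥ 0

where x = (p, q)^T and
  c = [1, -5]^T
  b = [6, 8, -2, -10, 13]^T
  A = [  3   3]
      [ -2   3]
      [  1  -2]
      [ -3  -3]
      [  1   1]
One constraint requires 3p + 3q ≤ 6, while the constraint -3p - 3q ≤ -10 is equivalent to 3p + 3q ≥ 10. Together they would need 10 ≤ 3p + 3q ≤ 6, which is impossible since 10 > 6. No point satisfies all constraints.

Infeasible — the constraint set is empty.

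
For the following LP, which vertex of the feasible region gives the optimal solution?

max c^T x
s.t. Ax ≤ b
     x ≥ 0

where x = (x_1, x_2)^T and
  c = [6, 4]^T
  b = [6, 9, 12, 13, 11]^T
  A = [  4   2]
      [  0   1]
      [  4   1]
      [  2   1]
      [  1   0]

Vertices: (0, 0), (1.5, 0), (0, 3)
(0, 3) with z = 12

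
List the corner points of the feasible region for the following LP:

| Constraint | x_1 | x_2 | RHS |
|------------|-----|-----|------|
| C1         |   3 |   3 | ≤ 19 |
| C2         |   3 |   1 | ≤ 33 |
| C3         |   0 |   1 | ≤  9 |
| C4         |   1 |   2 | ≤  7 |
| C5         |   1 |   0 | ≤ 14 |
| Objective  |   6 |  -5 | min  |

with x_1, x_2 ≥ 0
Each vertex is the intersection of two constraint boundaries that also satisfies all remaining constraints:
  x_1 = 0 and x_2 = 0 → (0, 0)
  3x_1 + 3x_2 = 19 and x_2 = 0 → (6.333, 0)
  3x_1 + 3x_2 = 19 and x_1 + 2x_2 = 7 → (5.667, 0.6667)
  x_1 + 2x_2 = 7 and x_1 = 0 → (0, 3.5)

Vertices: (0, 0), (6.333, 0), (5.667, 0.6667), (0, 3.5)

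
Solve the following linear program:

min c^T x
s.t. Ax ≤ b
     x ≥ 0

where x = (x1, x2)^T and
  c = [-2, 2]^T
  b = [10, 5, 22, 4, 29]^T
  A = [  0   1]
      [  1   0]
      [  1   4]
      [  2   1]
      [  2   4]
x1 = 2, x2 = 0, z = -4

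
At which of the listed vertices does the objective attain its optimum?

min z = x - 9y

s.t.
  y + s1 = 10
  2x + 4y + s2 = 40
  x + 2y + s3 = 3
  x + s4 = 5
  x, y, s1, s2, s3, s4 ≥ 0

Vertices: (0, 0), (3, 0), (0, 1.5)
Evaluating z = x - 9y at each vertex:
  (0, 0): z = 0
  (3, 0): z = 3
  (0, 1.5): z = -13.5

The smallest value is z = -13.5, attained at (0, 1.5).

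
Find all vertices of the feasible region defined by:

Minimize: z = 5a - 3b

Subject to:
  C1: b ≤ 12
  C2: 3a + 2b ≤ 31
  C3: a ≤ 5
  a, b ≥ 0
Each vertex is the intersection of two constraint boundaries that also satisfies all remaining constraints:
  a = 0 and b = 0 → (0, 0)
  a = 5 and b = 0 → (5, 0)
  3a + 2b = 31 and a = 5 → (5, 8)
  b = 12 and 3a + 2b = 31 → (2.333, 12)
  b = 12 and a = 0 → (0, 12)

Vertices: (0, 0), (5, 0), (5, 8), (2.333, 12), (0, 12)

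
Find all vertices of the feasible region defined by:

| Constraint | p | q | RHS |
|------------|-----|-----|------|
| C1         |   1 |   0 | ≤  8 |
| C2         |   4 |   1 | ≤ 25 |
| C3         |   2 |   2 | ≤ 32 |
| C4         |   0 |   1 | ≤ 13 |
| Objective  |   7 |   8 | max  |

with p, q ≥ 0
Each vertex is the intersection of two constraint boundaries that also satisfies all remaining constraints:
  p = 0 and q = 0 → (0, 0)
  4p + q = 25 and q = 0 → (6.25, 0)
  4p + q = 25 and 2p + 2q = 32 → (3, 13)
  q = 13 and p = 0 → (0, 13)

Vertices: (0, 0), (6.25, 0), (3, 13), (0, 13)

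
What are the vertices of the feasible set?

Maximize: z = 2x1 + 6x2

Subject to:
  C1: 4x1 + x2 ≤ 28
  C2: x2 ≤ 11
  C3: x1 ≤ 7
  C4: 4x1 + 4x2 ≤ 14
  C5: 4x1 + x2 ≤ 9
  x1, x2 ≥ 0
Each vertex is the intersection of two constraint boundaries that also satisfies all remaining constraints:
  x1 = 0 and x2 = 0 → (0, 0)
  4x1 + x2 = 9 and x2 = 0 → (2.25, 0)
  4x1 + 4x2 = 14 and 4x1 + x2 = 9 → (1.833, 1.667)
  4x1 + 4x2 = 14 and x1 = 0 → (0, 3.5)

Vertices: (0, 0), (2.25, 0), (1.833, 1.667), (0, 3.5)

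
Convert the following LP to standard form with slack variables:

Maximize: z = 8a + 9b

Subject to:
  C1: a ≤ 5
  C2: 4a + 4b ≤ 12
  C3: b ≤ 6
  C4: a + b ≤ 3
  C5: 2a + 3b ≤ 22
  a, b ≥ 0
max z = 8a + 9b

s.t.
  a + s1 = 5
  4a + 4b + s2 = 12
  b + s3 = 6
  a + b + s4 = 3
  2a + 3b + s5 = 22
  a, b, s1, s2, s3, s4, s5 ≥ 0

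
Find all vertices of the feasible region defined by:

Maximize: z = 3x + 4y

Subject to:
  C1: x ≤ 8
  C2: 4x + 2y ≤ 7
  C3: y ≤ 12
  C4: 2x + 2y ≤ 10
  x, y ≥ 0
Each vertex is the intersection of two constraint boundaries that also satisfies all remaining constraints:
  x = 0 and y = 0 → (0, 0)
  4x + 2y = 7 and y = 0 → (1.75, 0)
  4x + 2y = 7 and x = 0 → (0, 3.5)

Vertices: (0, 0), (1.75, 0), (0, 3.5)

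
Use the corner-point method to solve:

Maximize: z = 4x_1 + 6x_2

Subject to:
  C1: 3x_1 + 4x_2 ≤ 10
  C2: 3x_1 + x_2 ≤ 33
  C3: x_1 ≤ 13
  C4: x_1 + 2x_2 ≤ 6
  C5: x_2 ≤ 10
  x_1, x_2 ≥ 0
Each vertex is the intersection of two constraint boundaries that also satisfies all remaining constraints:
  x_1 = 0 and x_2 = 0 → (0, 0)
  3x_1 + 4x_2 = 10 and x_2 = 0 → (3.333, 0)
  3x_1 + 4x_2 = 10 and x_1 = 0 → (0, 2.5)

Evaluating z = 4x_1 + 6x_2 at each vertex:
  (0, 0): z = 0
  (3.333, 0): z = 13.33
  (0, 2.5): z = 15

The maximum is at (0, 2.5) with z = 15.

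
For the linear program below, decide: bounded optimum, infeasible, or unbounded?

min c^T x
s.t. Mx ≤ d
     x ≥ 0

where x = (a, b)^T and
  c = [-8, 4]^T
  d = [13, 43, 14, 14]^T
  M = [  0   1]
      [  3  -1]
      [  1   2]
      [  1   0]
The point (14, 0) satisfies every constraint, so the LP is feasible; the constraints give a ≤ 14 and b ≤ 13, which with a, b ≥ 0 keep the feasible region inside a bounded box. A feasible, bounded LP attains a finite optimum at a vertex.

Evaluating z = -8a + 4b at each vertex:
  (0, 0): z = 0
  (14, 0): z = -112
  (0, 7): z = 28

Feasible with finite optimum z* = -112 at (14, 0).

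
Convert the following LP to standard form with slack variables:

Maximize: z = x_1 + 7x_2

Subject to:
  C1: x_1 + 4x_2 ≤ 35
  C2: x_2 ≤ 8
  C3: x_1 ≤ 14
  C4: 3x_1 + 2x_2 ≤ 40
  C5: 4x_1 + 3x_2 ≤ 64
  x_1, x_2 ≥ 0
max z = x_1 + 7x_2

s.t.
  x_1 + 4x_2 + s1 = 35
  x_2 + s2 = 8
  x_1 + s3 = 14
  3x_1 + 2x_2 + s4 = 40
  4x_1 + 3x_2 + s5 = 64
  x_1, x_2, s1, s2, s3, s4, s5 ≥ 0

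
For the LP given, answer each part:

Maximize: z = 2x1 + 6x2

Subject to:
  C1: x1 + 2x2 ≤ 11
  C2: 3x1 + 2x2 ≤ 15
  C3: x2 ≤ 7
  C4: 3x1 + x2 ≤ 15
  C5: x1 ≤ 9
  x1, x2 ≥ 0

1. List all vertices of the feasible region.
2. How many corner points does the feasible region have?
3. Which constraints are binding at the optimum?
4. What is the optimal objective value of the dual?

1. (0, 0), (5, 0), (2, 4.5), (0, 5.5)
2. 4
3. C1, x1 ≥ 0
4. 33 (by strong duality, equal to the primal optimum)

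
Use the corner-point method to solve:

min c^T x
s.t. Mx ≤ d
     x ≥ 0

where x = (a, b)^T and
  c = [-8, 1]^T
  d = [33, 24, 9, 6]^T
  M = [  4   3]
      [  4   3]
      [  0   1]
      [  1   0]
Each vertex is the intersection of two constraint boundaries that also satisfies all remaining constraints:
  a = 0 and b = 0 → (0, 0)
  4a + 3b = 24 and a = 6 → (6, 0)
  4a + 3b = 24 and a = 0 → (0, 8)

Evaluating z = -8a + b at each vertex:
  (0, 0): z = 0
  (6, 0): z = -48
  (0, 8): z = 8

The minimum is at (6, 0) with z = -48.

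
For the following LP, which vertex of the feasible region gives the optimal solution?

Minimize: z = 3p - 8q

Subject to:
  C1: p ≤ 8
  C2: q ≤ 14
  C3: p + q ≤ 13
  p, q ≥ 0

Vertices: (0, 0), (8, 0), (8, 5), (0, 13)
(0, 13) with z = -104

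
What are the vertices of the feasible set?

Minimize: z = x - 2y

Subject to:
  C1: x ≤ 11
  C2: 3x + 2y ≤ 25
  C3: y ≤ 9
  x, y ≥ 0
Each vertex is the intersection of two constraint boundaries that also satisfies all remaining constraints:
  x = 0 and y = 0 → (0, 0)
  3x + 2y = 25 and y = 0 → (8.333, 0)
  3x + 2y = 25 and y = 9 → (2.333, 9)
  y = 9 and x = 0 → (0, 9)

Vertices: (0, 0), (8.333, 0), (2.333, 9), (0, 9)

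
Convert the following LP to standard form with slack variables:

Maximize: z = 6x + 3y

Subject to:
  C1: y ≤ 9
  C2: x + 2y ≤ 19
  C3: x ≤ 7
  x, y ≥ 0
max z = 6x + 3y

s.t.
  y + s1 = 9
  x + 2y + s2 = 19
  x + s3 = 7
  x, y, s1, s2, s3 ≥ 0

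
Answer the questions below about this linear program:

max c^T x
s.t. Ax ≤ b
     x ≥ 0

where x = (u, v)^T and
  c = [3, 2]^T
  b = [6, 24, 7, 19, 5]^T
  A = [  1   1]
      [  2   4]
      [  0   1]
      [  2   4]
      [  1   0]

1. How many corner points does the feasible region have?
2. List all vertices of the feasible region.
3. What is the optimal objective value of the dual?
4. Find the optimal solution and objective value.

1. 5
2. (0, 0), (5, 0), (5, 1), (2.5, 3.5), (0, 4.75)
3. 17 (by strong duality, equal to the primal optimum)
4. u = 5, v = 1, z = 17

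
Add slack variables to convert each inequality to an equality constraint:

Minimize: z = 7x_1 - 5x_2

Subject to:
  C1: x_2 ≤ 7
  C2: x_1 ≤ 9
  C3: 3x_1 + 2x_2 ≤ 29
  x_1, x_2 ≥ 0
min z = 7x_1 - 5x_2

s.t.
  x_2 + s1 = 7
  x_1 + s2 = 9
  3x_1 + 2x_2 + s3 = 29
  x_1, x_2, s1, s2, s3 ≥ 0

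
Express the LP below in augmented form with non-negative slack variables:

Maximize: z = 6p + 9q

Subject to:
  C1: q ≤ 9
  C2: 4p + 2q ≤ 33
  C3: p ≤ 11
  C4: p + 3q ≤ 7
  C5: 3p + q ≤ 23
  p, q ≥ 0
max z = 6p + 9q

s.t.
  q + s1 = 9
  4p + 2q + s2 = 33
  p + s3 = 11
  p + 3q + s4 = 7
  3p + q + s5 = 23
  p, q, s1, s2, s3, s4, s5 ≥ 0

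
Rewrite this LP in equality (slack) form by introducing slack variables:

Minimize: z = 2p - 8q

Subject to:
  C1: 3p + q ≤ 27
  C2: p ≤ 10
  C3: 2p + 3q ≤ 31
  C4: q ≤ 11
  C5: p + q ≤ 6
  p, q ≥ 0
min z = 2p - 8q

s.t.
  3p + q + s1 = 27
  p + s2 = 10
  2p + 3q + s3 = 31
  q + s4 = 11
  p + q + s5 = 6
  p, q, s1, s2, s3, s4, s5 ≥ 0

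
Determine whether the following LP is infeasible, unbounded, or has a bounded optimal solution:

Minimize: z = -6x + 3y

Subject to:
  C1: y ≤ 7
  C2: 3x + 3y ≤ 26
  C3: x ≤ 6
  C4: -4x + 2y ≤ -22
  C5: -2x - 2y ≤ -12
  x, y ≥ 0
The point (6, 0) satisfies every constraint, so the LP is feasible; the constraints give x ≤ 6 and y ≤ 7, which with x, y ≥ 0 keep the feasible region inside a bounded box. A feasible, bounded LP attains a finite optimum at a vertex.

The LP has an optimal solution: (6, 0) with z = -36.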